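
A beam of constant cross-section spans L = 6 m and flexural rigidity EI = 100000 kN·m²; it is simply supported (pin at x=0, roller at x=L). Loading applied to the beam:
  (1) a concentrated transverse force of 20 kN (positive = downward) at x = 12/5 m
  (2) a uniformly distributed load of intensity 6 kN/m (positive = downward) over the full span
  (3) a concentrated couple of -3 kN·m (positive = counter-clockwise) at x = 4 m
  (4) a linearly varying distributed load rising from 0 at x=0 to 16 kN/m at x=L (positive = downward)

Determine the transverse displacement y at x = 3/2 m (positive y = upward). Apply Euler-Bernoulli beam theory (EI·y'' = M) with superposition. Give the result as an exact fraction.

Load 1 — point force P=20 kN at a=12/5 m (b=L-a=18/5):
  y_1 = -Pbx(L²-b²-x²)/(6LEI)  [x≤a] = -20·(18/5)·(3/2)·(6²-(18/5)²-(3/2)²)/(6·6·100000) = -6237/10000000 m
Load 2 — uniform load w=6 kN/m over full span:
  y_2 = -wx(L³-2Lx²+x³)/(24EI) = -6·(3/2)·(6³-2·6·(3/2)²+(3/2)³)/(24·100000) = -4617/6400000 m
Load 3 — applied couple M₀=-3 kN·m at a=4 m (b=L-a=2):
  y_3 = (M₀x³/(6L)+C₁x)/EI  [x≤a] with C₁=M₀(3b²-L²)/(6L)=2 = ((-3)·(3/2)³/(6·6)+2·(3/2))/100000 = 87/3200000 m
Load 4 — triangular load w₀=16 kN/m (0→w₀ over full span):
  y_4 = -w₀x(7L⁴-10L²x²+3x⁴)/(360LEI) = -16·(3/2)·(7·6⁴-10·6²·(3/2)²+3·(3/2)⁴)/(360·6·100000) = -2943/3200000 m
Superposition: y = Σ y_i = -358017/160000000 m ≈ -0.002238 m

y(3/2) = -358017/160000000 m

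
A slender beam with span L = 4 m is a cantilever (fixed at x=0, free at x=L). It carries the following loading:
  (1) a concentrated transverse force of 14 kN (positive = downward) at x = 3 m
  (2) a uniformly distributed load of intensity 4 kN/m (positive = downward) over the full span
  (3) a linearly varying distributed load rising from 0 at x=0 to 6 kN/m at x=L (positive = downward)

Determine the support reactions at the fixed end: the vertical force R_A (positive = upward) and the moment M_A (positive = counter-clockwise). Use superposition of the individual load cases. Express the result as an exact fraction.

Load 1 — point force P=14 kN at a=3 m (b=L-a=1):
  R_A = P = 14 kN
  M_A = Pa = 14·3 = 42 kN·m
Load 2 — uniform load w=4 kN/m over full span:
  R_A = wL = 4·4 = 16 kN
  M_A = wL²/2 = 4·4²/2 = 32 kN·m
Load 3 — triangular load w₀=6 kN/m (0→w₀ over full span):
  R_A = w₀L/2 = 6·4/2 = 12 kN
  M_A = w₀L²/3 = 6·4²/3 = 32 kN·m
Superposition: R_A = 42 kN, M_A = 106 kN·m

R_A = 42 kN, M_A = 106 kN·m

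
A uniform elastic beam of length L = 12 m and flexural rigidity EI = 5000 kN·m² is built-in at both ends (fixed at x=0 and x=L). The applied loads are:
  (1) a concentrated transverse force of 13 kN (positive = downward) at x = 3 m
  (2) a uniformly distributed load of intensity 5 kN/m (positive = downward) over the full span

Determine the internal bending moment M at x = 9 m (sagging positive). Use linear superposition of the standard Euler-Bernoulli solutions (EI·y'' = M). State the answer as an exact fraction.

M(9) = 201/32 kN·m

Load 1 — point force P=13 kN at a=3 m (b=L-a=9):
  M_1 = Pa²(a+3b)(L-x)/L³ - Pa²b/L²  [x>a] = 13·3²·(3+3·9)·(12-9)/12³ - 13·3²·9/12² = -39/32 kN·m
Load 2 — uniform load w=5 kN/m over full span:
  M_2 = wLx/2 - wL²/12 - wx²/2 = 5·12·9/2 - 5·12²/12 - 5·9²/2 = 15/2 kN·m
Superposition: M = Σ M_i = 201/32 kN·m ≈ 6.281250 kN·m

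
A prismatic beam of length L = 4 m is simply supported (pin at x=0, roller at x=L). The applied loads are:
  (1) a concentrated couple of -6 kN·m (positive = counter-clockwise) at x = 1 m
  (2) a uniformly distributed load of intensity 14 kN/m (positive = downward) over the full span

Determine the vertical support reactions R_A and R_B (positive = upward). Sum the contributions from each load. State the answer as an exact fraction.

Load 1 — applied couple M₀=-6 kN·m at a=1 m (b=L-a=3):
  R_A = M₀/L = (-6)/4 = -3/2 kN
  R_B = -M₀/L = -(-6)/4 = 3/2 kN
Load 2 — uniform load w=14 kN/m over full span:
  R_A = wL/2 = 14·4/2 = 28 kN
  R_B = wL/2 = 14·4/2 = 28 kN
Superposition: R_A = 53/2 kN, R_B = 59/2 kN

R_A = 53/2 kN, R_B = 59/2 kN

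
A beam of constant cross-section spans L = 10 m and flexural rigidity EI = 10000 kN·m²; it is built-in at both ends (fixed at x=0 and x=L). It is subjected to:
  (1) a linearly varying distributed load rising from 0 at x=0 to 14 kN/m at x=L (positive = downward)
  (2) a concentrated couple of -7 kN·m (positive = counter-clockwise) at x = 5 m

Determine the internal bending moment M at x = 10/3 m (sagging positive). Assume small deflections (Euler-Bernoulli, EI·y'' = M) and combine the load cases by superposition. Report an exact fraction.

Load 1 — triangular load w₀=14 kN/m (0→w₀ over full span):
  M_1 = 3w₀Lx/20 - w₀L²/30 - w₀x³/(6L) = 3·14·10·(10/3)/20 - 14·10²/30 - 14·(10/3)³/(6·10) = 1190/81 kN·m
Load 2 — applied couple M₀=-7 kN·m at a=5 m (b=L-a=5):
  M_2 = R_Ax - M_A  [x≤a] with R_A=-21/20, M_A=-7/4 = (-21/20)·(10/3) - (-7/4) = -7/4 kN·m
Superposition: M = Σ M_i = 4193/324 kN·m ≈ 12.941358 kN·m

M(10/3) = 4193/324 kN·m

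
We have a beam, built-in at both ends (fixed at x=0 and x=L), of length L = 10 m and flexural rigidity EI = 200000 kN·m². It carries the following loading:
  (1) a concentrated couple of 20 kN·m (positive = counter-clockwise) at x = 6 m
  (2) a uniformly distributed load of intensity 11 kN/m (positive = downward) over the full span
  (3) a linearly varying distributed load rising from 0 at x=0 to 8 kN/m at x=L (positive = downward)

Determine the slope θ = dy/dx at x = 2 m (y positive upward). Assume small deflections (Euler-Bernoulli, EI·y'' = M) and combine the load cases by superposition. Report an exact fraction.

θ(2) = -1171/1875000 rad

Load 1 — applied couple M₀=20 kN·m at a=6 m (b=L-a=4):
  θ_1 = (R_Ax²/2 - M_Ax)/EI  [x≤a] with R_A=72/25, M_A=32/5 = ((72/25)·2²/2 - (32/5)·2)/200000 = -11/312500 rad
Load 2 — uniform load w=11 kN/m over full span:
  θ_2 = -wx(L-x)(L-2x)/(12EI) = -11·2·(10-2)·(10-2·2)/(12·200000) = -11/25000 rad
Load 3 — triangular load w₀=8 kN/m (0→w₀ over full span):
  θ_3 = -w₀(2x(L-x)(L-2x)(x+2L)+x²(L-x)²)/(120LEI) = -8·(2·2·(10-2)·(10-2·2)·(2+2·10)+2²·(10-2)²)/(120·10·200000) = -7/46875 rad
Superposition: θ = Σ θ_i = -1171/1875000 rad ≈ -0.000625 rad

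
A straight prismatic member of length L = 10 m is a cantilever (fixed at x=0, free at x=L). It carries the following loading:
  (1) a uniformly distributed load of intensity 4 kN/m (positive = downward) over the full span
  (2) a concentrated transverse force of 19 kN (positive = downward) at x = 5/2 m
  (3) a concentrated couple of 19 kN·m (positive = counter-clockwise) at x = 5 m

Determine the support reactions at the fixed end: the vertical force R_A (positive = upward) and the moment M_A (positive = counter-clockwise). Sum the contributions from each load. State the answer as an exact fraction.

Load 1 — uniform load w=4 kN/m over full span:
  R_A = wL = 4·10 = 40 kN
  M_A = wL²/2 = 4·10²/2 = 200 kN·m
Load 2 — point force P=19 kN at a=5/2 m (b=L-a=15/2):
  R_A = P = 19 kN
  M_A = Pa = 19·(5/2) = 95/2 kN·m
Load 3 — applied couple M₀=19 kN·m at a=5 m (b=L-a=5):
  R_A = 0 kN
  M_A = -M₀ = -19 kN·m
Superposition: R_A = 59 kN, M_A = 457/2 kN·m

R_A = 59 kN, M_A = 457/2 kN·m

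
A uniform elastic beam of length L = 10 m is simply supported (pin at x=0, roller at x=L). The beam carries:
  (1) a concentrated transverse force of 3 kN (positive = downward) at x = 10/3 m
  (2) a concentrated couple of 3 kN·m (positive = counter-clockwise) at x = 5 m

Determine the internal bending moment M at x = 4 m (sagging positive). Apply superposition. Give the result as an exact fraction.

Load 1 — point force P=3 kN at a=10/3 m (b=L-a=20/3):
  M_1 = Pa(L-x)/L  [x>a] = 3·(10/3)·(10-4)/10 = 6 kN·m
Load 2 — applied couple M₀=3 kN·m at a=5 m (b=L-a=5):
  M_2 = M₀x/L  [x≤a] = 3·4/10 = 6/5 kN·m
Superposition: M = Σ M_i = 36/5 kN·m ≈ 7.200000 kN·m

M(4) = 36/5 kN·m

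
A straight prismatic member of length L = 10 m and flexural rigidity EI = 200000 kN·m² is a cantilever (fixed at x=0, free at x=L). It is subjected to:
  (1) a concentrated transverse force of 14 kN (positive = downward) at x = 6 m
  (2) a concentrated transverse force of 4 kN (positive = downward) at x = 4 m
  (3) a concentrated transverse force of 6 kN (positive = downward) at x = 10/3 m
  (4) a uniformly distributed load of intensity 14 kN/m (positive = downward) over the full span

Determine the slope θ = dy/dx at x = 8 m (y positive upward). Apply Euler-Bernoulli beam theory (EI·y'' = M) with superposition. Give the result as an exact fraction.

Load 1 — point force P=14 kN at a=6 m (b=L-a=4):
  θ_1 = -Pa²/(2EI)  [x>a] = -14·6²/(2·200000) = -63/50000 rad
Load 2 — point force P=4 kN at a=4 m (b=L-a=6):
  θ_2 = -Pa²/(2EI)  [x>a] = -4·4²/(2·200000) = -1/6250 rad
Load 3 — point force P=6 kN at a=10/3 m (b=L-a=20/3):
  θ_3 = -Pa²/(2EI)  [x>a] = -6·(10/3)²/(2·200000) = -1/6000 rad
Load 4 — uniform load w=14 kN/m over full span:
  θ_4 = -wx(x²-3Lx+3L²)/(6EI) = -14·8·(8²-3·10·8+3·10²)/(6·200000) = -217/18750 rad
Superposition: θ = Σ θ_i = -329/25000 rad ≈ -0.013160 rad

θ(8) = -329/25000 rad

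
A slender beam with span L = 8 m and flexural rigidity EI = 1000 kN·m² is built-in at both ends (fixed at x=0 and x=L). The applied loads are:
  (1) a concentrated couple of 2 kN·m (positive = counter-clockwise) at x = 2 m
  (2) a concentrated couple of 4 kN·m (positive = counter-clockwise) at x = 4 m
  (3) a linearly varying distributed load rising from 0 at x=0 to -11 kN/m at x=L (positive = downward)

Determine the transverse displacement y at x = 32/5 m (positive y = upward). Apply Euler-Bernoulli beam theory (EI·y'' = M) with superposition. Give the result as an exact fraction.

Load 1 — applied couple M₀=2 kN·m at a=2 m (b=L-a=6):
  y_1 = (R_Ax³/6 - M_Ax²/2 - M₀(x-a)²/2)/EI  [x>a] with R_A=9/32, M_A=-3/8 = ((9/32)·(32/5)³/6 - (-3/8)·(32/5)²/2 - 2·((32/5)-2)²/2)/1000 = 19/31250 m
Load 2 — applied couple M₀=4 kN·m at a=4 m (b=L-a=4):
  y_2 = (R_Ax³/6 - M_Ax²/2 - M₀(x-a)²/2)/EI  [x>a] with R_A=3/4, M_A=1 = ((3/4)·(32/5)³/6 - 1·(32/5)²/2 - 4·((32/5)-4)²/2)/1000 = 12/15625 m
Load 3 — triangular load w₀=-11 kN/m (0→w₀ over full span):
  y_3 = -w₀x²(L-x)²(x+2L)/(120LEI) = -(-11)·(32/5)²·(8-(32/5))²·((32/5)+2·8)/(120·8·1000) = 157696/5859375 m
Superposition: y = Σ y_i = 331517/11718750 m ≈ 0.028289 m

y(32/5) = 331517/11718750 m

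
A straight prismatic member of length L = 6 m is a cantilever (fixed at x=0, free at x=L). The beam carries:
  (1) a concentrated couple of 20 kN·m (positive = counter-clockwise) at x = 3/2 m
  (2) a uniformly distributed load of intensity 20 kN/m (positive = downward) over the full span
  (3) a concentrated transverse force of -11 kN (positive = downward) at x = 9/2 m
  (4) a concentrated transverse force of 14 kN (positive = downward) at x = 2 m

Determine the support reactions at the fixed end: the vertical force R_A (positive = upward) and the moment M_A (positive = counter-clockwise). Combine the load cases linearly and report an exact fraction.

R_A = 123 kN, M_A = 637/2 kN·m

Load 1 — applied couple M₀=20 kN·m at a=3/2 m (b=L-a=9/2):
  R_A = 0 kN
  M_A = -M₀ = -20 kN·m
Load 2 — uniform load w=20 kN/m over full span:
  R_A = wL = 20·6 = 120 kN
  M_A = wL²/2 = 20·6²/2 = 360 kN·m
Load 3 — point force P=-11 kN at a=9/2 m (b=L-a=3/2):
  R_A = P = (-11) = -11 kN
  M_A = Pa = (-11)·(9/2) = -99/2 kN·m
Load 4 — point force P=14 kN at a=2 m (b=L-a=4):
  R_A = P = 14 kN
  M_A = Pa = 14·2 = 28 kN·m
Superposition: R_A = 123 kN, M_A = 637/2 kN·m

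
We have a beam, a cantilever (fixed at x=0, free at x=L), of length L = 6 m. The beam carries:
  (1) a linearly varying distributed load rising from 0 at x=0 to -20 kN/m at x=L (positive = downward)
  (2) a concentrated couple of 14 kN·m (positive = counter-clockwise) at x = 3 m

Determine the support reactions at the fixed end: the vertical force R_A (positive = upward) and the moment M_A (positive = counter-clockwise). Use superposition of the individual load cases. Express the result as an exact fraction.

R_A = -60 kN, M_A = -254 kN·m

Load 1 — triangular load w₀=-20 kN/m (0→w₀ over full span):
  R_A = w₀L/2 = (-20)·6/2 = -60 kN
  M_A = w₀L²/3 = (-20)·6²/3 = -240 kN·m
Load 2 — applied couple M₀=14 kN·m at a=3 m (b=L-a=3):
  R_A = 0 kN
  M_A = -M₀ = -14 kN·m
Superposition: R_A = -60 kN, M_A = -254 kN·m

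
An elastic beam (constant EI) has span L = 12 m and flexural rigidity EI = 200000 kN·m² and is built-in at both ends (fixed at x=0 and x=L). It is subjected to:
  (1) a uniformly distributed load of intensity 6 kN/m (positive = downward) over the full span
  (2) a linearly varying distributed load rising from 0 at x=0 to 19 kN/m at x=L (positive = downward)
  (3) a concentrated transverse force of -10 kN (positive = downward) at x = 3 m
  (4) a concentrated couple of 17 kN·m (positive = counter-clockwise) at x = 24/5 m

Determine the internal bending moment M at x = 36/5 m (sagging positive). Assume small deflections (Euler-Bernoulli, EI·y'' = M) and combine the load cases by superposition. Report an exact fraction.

M(36/5) = 81997/1000 kN·m

Load 1 — uniform load w=6 kN/m over full span:
  M_1 = wLx/2 - wL²/12 - wx²/2 = 6·12·(36/5)/2 - 6·12²/12 - 6·(36/5)²/2 = 792/25 kN·m
Load 2 — triangular load w₀=19 kN/m (0→w₀ over full span):
  M_2 = 3w₀Lx/20 - w₀L²/30 - w₀x³/(6L) = 3·19·12·(36/5)/20 - 19·12²/30 - 19·(36/5)³/(6·12) = 7068/125 kN·m
Load 3 — point force P=-10 kN at a=3 m (b=L-a=9):
  M_3 = Pa²(a+3b)(L-x)/L³ - Pa²b/L²  [x>a] = (-10)·3²·(3+3·9)·(12-(36/5))/12³ - (-10)·3²·9/12² = -15/8 kN·m
Load 4 — applied couple M₀=17 kN·m at a=24/5 m (b=L-a=36/5):
  M_4 = R_Ax - M_A - M₀  [x>a] with R_A=51/25, M_A=51/25 = (51/25)·(36/5) - (51/25) - 17 = -544/125 kN·m
Superposition: M = Σ M_i = 81997/1000 kN·m ≈ 81.997000 kN·m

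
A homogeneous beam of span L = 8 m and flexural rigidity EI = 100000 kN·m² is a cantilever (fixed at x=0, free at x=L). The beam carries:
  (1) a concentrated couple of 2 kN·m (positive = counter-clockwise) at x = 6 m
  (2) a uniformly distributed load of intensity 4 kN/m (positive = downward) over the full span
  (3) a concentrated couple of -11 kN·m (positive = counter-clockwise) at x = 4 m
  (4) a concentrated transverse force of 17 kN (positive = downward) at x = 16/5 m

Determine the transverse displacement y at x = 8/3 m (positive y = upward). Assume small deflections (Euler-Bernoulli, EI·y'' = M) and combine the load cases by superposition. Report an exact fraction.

y(8/3) = -20279/3796875 m

Load 1 — applied couple M₀=2 kN·m at a=6 m (b=L-a=2):
  y_1 = M₀x²/(2EI)  [x≤a] = 2·(8/3)²/(2·100000) = 2/28125 m
Load 2 — uniform load w=4 kN/m over full span:
  y_2 = -wx²(x²-4Lx+6L²)/(24EI) = -4·(8/3)²·((8/3)²-4·8·(8/3)+6·8²)/(24·100000) = -2752/759375 m
Load 3 — applied couple M₀=-11 kN·m at a=4 m (b=L-a=4):
  y_3 = M₀x²/(2EI)  [x≤a] = (-11)·(8/3)²/(2·100000) = -11/28125 m
Load 4 — point force P=17 kN at a=16/5 m (b=L-a=24/5):
  y_4 = -Px²(3a-x)/(6EI)  [x≤a] = -17·(8/3)²·(3·(16/5)-(8/3))/(6·100000) = -1768/1265625 m
Superposition: y = Σ y_i = -20279/3796875 m ≈ -0.005341 m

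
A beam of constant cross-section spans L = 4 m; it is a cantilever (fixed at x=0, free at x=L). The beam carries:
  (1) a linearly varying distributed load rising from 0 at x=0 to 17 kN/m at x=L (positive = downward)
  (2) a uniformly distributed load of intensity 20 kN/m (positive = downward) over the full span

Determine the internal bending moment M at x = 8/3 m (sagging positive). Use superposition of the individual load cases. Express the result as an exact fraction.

M(8/3) = -2528/81 kN·m

Load 1 — triangular load w₀=17 kN/m (0→w₀ over full span):
  M_1 = w₀Lx/2 - w₀L²/3 - w₀x³/(6L) = 17·4·(8/3)/2 - 17·4²/3 - 17·(8/3)³/(6·4) = -1088/81 kN·m
Load 2 — uniform load w=20 kN/m over full span:
  M_2 = -w(L-x)²/2 = -20·(4-(8/3))²/2 = -160/9 kN·m
Superposition: M = Σ M_i = -2528/81 kN·m ≈ -31.209877 kN·m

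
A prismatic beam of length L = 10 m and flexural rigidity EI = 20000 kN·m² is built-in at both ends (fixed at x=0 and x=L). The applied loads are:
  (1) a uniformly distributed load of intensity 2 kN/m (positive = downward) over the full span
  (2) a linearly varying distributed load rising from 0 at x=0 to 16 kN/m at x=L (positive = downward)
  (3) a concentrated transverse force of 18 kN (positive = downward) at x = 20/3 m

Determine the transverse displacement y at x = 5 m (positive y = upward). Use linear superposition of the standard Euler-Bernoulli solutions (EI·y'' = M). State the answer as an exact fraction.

y(5) = -19/1152 m

Load 1 — uniform load w=2 kN/m over full span:
  y_1 = -wx²(L-x)²/(24EI) = -2·5²·(10-5)²/(24·20000) = -1/384 m
Load 2 — triangular load w₀=16 kN/m (0→w₀ over full span):
  y_2 = -w₀x²(L-x)²(x+2L)/(120LEI) = -16·5²·(10-5)²·(5+2·10)/(120·10·20000) = -1/96 m
Load 3 — point force P=18 kN at a=20/3 m (b=L-a=10/3):
  y_3 = -Pb²x²(3aL-(3a+b)x)/(6L³EI)  [x≤a] = -18·(10/3)²·5²·(3·(20/3)·10-(3·(20/3)+(10/3))·5)/(6·10³·20000) = -1/288 m
Superposition: y = Σ y_i = -19/1152 m ≈ -0.016493 m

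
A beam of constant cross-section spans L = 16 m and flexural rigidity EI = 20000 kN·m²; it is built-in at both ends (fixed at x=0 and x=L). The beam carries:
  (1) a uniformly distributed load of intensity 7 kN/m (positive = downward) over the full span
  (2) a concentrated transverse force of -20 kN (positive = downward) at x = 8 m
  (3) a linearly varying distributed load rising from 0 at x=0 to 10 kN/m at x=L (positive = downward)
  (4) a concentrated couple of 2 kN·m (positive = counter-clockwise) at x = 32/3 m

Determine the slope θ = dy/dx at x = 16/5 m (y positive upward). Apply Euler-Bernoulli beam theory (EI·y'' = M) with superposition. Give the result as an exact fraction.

θ(16/5) = -719/46875 rad

Load 1 — uniform load w=7 kN/m over full span:
  θ_1 = -wx(L-x)(L-2x)/(12EI) = -7·(16/5)·(16-(16/5))·(16-2·(16/5))/(12·20000) = -896/78125 rad
Load 2 — point force P=-20 kN at a=8 m (b=L-a=8):
  θ_2 = -Pb²x(2aL-(3a+b)x)/(2L³EI)  [x≤a] = -(-20)·8²·(16/5)·(2·8·16-(3·8+8)·(16/5))/(2·16³·20000) = 12/3125 rad
Load 3 — triangular load w₀=10 kN/m (0→w₀ over full span):
  θ_3 = -w₀(2x(L-x)(L-2x)(x+2L)+x²(L-x)²)/(120LEI) = -10·(2·(16/5)·(16-(16/5))·(16-2·(16/5))·((16/5)+2·16)+(16/5)²·(16-(16/5))²)/(120·16·20000) = -1792/234375 rad
Load 4 — applied couple M₀=2 kN·m at a=32/3 m (b=L-a=16/3):
  θ_4 = (R_Ax²/2 - M_Ax)/EI  [x≤a] with R_A=1/6, M_A=2/3 = ((1/6)·(16/5)²/2 - (2/3)·(16/5))/20000 = -1/15625 rad
Superposition: θ = Σ θ_i = -719/46875 rad ≈ -0.015339 rad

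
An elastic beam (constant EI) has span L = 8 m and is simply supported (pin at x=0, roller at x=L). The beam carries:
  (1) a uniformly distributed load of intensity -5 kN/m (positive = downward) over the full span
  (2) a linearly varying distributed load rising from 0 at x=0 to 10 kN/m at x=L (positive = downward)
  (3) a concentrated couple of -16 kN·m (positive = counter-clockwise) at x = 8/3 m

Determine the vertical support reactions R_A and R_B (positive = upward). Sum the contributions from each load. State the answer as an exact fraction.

Load 1 — uniform load w=-5 kN/m over full span:
  R_A = wL/2 = (-5)·8/2 = -20 kN
  R_B = wL/2 = (-5)·8/2 = -20 kN
Load 2 — triangular load w₀=10 kN/m (0→w₀ over full span):
  R_A = w₀L/6 = 10·8/6 = 40/3 kN
  R_B = w₀L/3 = 10·8/3 = 80/3 kN
Load 3 — applied couple M₀=-16 kN·m at a=8/3 m (b=L-a=16/3):
  R_A = M₀/L = (-16)/8 = -2 kN
  R_B = -M₀/L = -(-16)/8 = 2 kN
Superposition: R_A = -26/3 kN, R_B = 26/3 kN

R_A = -26/3 kN, R_B = 26/3 kN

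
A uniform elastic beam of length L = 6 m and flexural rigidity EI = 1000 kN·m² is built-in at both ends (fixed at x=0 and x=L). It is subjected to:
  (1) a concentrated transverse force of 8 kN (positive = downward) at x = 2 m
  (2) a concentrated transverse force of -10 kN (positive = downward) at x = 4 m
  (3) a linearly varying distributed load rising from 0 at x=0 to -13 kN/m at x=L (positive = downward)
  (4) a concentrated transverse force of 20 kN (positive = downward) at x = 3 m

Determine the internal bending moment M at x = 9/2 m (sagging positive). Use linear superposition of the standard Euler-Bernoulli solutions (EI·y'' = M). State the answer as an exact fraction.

Load 1 — point force P=8 kN at a=2 m (b=L-a=4):
  M_1 = Pa²(a+3b)(L-x)/L³ - Pa²b/L²  [x>a] = 8·2²·(2+3·4)·(6-(9/2))/6³ - 8·2²·4/6² = -4/9 kN·m
Load 2 — point force P=-10 kN at a=4 m (b=L-a=2):
  M_2 = Pa²(a+3b)(L-x)/L³ - Pa²b/L²  [x>a] = (-10)·4²·(4+3·2)·(6-(9/2))/6³ - (-10)·4²·2/6² = -20/9 kN·m
Load 3 — triangular load w₀=-13 kN/m (0→w₀ over full span):
  M_3 = 3w₀Lx/20 - w₀L²/30 - w₀x³/(6L) = 3·(-13)·6·(9/2)/20 - (-13)·6²/30 - (-13)·(9/2)³/(6·6) = -663/160 kN·m
Load 4 — point force P=20 kN at a=3 m (b=L-a=3):
  M_4 = Pa²(a+3b)(L-x)/L³ - Pa²b/L²  [x>a] = 20·3²·(3+3·3)·(6-(9/2))/6³ - 20·3²·3/6² = 0 kN·m
Superposition: M = Σ M_i = -3269/480 kN·m ≈ -6.810417 kN·m

M(9/2) = -3269/480 kN·m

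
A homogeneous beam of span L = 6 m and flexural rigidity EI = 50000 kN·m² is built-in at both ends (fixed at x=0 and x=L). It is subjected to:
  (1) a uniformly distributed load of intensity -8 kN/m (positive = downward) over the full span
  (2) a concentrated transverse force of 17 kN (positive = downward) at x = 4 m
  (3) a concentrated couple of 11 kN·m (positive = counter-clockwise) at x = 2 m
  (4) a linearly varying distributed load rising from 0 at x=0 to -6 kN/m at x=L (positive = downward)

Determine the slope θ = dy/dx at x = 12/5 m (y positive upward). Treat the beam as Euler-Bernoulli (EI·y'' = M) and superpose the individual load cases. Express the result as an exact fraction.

Load 1 — uniform load w=-8 kN/m over full span:
  θ_1 = -wx(L-x)(L-2x)/(12EI) = -(-8)·(12/5)·(6-(12/5))·(6-2·(12/5))/(12·50000) = 54/390625 rad
Load 2 — point force P=17 kN at a=4 m (b=L-a=2):
  θ_2 = -Pb²x(2aL-(3a+b)x)/(2L³EI)  [x≤a] = -17·2²·(12/5)·(2·4·6-(3·4+2)·(12/5))/(2·6³·50000) = -17/156250 rad
Load 3 — applied couple M₀=11 kN·m at a=2 m (b=L-a=4):
  θ_3 = (R_Ax²/2 - M_Ax - M₀(x-a))/EI  [x>a] with R_A=22/9, M_A=0 = ((22/9)·(12/5)²/2 - 0·(12/5) - 11·((12/5)-2))/50000 = 33/625000 rad
Load 4 — triangular load w₀=-6 kN/m (0→w₀ over full span):
  θ_4 = -w₀(2x(L-x)(L-2x)(x+2L)+x²(L-x)²)/(120LEI) = -(-6)·(2·(12/5)·(6-(12/5))·(6-2·(12/5))·((12/5)+2·6)+(12/5)²·(6-(12/5))²)/(120·6·50000) = 243/3906250 rad
Superposition: θ = Σ θ_i = 2257/15625000 rad ≈ 0.000144 rad

θ(12/5) = 2257/15625000 rad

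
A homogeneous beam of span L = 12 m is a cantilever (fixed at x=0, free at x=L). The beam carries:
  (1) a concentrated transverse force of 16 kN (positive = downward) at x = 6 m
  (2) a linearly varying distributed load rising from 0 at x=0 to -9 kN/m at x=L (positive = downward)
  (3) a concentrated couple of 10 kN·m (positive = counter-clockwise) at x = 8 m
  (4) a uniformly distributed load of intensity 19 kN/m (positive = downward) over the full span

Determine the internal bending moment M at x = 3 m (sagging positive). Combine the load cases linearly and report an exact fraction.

M(3) = -4273/8 kN·m

Load 1 — point force P=16 kN at a=6 m (b=L-a=6):
  M_1 = -P(a-x)  [x≤a] = -16·(6-3) = -48 kN·m
Load 2 — triangular load w₀=-9 kN/m (0→w₀ over full span):
  M_2 = w₀Lx/2 - w₀L²/3 - w₀x³/(6L) = (-9)·12·3/2 - (-9)·12²/3 - (-9)·3³/(6·12) = 2187/8 kN·m
Load 3 — applied couple M₀=10 kN·m at a=8 m (b=L-a=4):
  M_3 = M₀  [x≤a] = 10 = 10 kN·m
Load 4 — uniform load w=19 kN/m over full span:
  M_4 = -w(L-x)²/2 = -19·(12-3)²/2 = -1539/2 kN·m
Superposition: M = Σ M_i = -4273/8 kN·m ≈ -534.125000 kN·m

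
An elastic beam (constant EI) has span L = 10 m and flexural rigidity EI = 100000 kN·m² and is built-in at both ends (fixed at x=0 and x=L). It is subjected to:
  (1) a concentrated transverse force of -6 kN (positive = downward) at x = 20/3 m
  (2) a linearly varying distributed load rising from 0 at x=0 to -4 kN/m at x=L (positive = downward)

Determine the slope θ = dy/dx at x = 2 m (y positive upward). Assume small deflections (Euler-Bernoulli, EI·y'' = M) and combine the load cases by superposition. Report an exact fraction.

θ(2) = 233/1125000 rad

Load 1 — point force P=-6 kN at a=20/3 m (b=L-a=10/3):
  θ_1 = -Pb²x(2aL-(3a+b)x)/(2L³EI)  [x≤a] = -(-6)·(10/3)²·2·(2·(20/3)·10-(3·(20/3)+(10/3))·2)/(2·10³·100000) = 13/225000 rad
Load 2 — triangular load w₀=-4 kN/m (0→w₀ over full span):
  θ_2 = -w₀(2x(L-x)(L-2x)(x+2L)+x²(L-x)²)/(120LEI) = -(-4)·(2·2·(10-2)·(10-2·2)·(2+2·10)+2²·(10-2)²)/(120·10·100000) = 7/46875 rad
Superposition: θ = Σ θ_i = 233/1125000 rad ≈ 0.000207 rad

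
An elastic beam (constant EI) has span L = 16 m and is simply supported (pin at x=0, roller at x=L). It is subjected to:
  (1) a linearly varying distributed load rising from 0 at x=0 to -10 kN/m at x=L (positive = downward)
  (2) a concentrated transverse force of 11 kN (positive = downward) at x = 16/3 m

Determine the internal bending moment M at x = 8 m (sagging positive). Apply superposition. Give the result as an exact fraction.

M(8) = -392/3 kN·m

Load 1 — triangular load w₀=-10 kN/m (0→w₀ over full span):
  M_1 = w₀Lx/6 - w₀x³/(6L) = (-10)·16·8/6 - (-10)·8³/(6·16) = -160 kN·m
Load 2 — point force P=11 kN at a=16/3 m (b=L-a=32/3):
  M_2 = Pa(L-x)/L  [x>a] = 11·(16/3)·(16-8)/16 = 88/3 kN·m
Superposition: M = Σ M_i = -392/3 kN·m ≈ -130.666667 kN·m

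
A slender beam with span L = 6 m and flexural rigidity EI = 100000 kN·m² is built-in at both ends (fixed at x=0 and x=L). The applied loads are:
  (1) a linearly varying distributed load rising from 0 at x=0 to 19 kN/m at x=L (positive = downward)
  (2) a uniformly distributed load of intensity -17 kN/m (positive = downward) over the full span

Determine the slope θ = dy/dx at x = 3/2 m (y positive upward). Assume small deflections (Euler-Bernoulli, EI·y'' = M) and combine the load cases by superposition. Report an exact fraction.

θ(3/2) = 16713/128000000 rad

Load 1 — triangular load w₀=19 kN/m (0→w₀ over full span):
  θ_1 = -w₀(2x(L-x)(L-2x)(x+2L)+x²(L-x)²)/(120LEI) = -19·(2·(3/2)·(6-(3/2))·(6-2·(3/2))·((3/2)+2·6)+(3/2)²·(6-(3/2))²)/(120·6·100000) = -20007/128000000 rad
Load 2 — uniform load w=-17 kN/m over full span:
  θ_2 = -wx(L-x)(L-2x)/(12EI) = -(-17)·(3/2)·(6-(3/2))·(6-2·(3/2))/(12·100000) = 459/1600000 rad
Superposition: θ = Σ θ_i = 16713/128000000 rad ≈ 0.000131 rad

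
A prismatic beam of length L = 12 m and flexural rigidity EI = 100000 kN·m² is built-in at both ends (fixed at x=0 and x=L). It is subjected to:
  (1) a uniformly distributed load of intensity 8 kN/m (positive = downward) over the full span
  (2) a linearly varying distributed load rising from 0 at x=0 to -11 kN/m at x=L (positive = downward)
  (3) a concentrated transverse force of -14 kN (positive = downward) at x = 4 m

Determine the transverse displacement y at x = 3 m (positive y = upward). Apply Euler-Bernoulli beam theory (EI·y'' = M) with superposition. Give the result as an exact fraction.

y(3) = -13109/48000000 m

Load 1 — uniform load w=8 kN/m over full span:
  y_1 = -wx²(L-x)²/(24EI) = -8·3²·(12-3)²/(24·100000) = -243/100000 m
Load 2 — triangular load w₀=-11 kN/m (0→w₀ over full span):
  y_2 = -w₀x²(L-x)²(x+2L)/(120LEI) = -(-11)·3²·(12-3)²·(3+2·12)/(120·12·100000) = 24057/16000000 m
Load 3 — point force P=-14 kN at a=4 m (b=L-a=8):
  y_3 = -Pb²x²(3aL-(3a+b)x)/(6L³EI)  [x≤a] = -(-14)·8²·3²·(3·4·12-(3·4+8)·3)/(6·12³·100000) = 49/75000 m
Superposition: y = Σ y_i = -13109/48000000 m ≈ -0.000273 m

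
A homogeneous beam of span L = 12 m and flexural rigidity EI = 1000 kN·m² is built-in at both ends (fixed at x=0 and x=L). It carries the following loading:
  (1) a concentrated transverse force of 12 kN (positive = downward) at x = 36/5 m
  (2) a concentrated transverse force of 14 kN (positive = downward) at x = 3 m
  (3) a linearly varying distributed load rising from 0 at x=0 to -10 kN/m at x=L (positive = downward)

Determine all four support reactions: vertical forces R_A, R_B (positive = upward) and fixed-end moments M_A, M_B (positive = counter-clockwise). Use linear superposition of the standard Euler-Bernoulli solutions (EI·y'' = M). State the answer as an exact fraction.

R_A = -3927/2000 kN, M_A = -10551/1000 kN·m, R_B = -64073/2000 kN, M_B = 43389/1000 kN·m

Load 1 — point force P=12 kN at a=36/5 m (b=L-a=24/5):
  R_A = Pb²(3a+b)/L³ = 12·(24/5)²·(3·(36/5)+(24/5))/12³ = 528/125 kN
  M_A = Pab²/L² = 12·(36/5)·(24/5)²/12² = 1728/125 kN·m
  R_B = Pa²(a+3b)/L³ = 12·(36/5)²·((36/5)+3·(24/5))/12³ = 972/125 kN
  M_B = -Pa²b/L² = -12·(36/5)²·(24/5)/12² = -2592/125 kN·m
Load 2 — point force P=14 kN at a=3 m (b=L-a=9):
  R_A = Pb²(3a+b)/L³ = 14·9²·(3·3+9)/12³ = 189/16 kN
  M_A = Pab²/L² = 14·3·9²/12² = 189/8 kN·m
  R_B = Pa²(a+3b)/L³ = 14·3²·(3+3·9)/12³ = 35/16 kN
  M_B = -Pa²b/L² = -14·3²·9/12² = -63/8 kN·m
Load 3 — triangular load w₀=-10 kN/m (0→w₀ over full span):
  R_A = 3w₀L/20 = 3·(-10)·12/20 = -18 kN
  M_A = w₀L²/30 = (-10)·12²/30 = -48 kN·m
  R_B = 7w₀L/20 = 7·(-10)·12/20 = -42 kN
  M_B = -w₀L²/20 = -(-10)·12²/20 = 72 kN·m
Superposition: R_A = -3927/2000 kN, M_A = -10551/1000 kN·m, R_B = -64073/2000 kN, M_B = 43389/1000 kN·m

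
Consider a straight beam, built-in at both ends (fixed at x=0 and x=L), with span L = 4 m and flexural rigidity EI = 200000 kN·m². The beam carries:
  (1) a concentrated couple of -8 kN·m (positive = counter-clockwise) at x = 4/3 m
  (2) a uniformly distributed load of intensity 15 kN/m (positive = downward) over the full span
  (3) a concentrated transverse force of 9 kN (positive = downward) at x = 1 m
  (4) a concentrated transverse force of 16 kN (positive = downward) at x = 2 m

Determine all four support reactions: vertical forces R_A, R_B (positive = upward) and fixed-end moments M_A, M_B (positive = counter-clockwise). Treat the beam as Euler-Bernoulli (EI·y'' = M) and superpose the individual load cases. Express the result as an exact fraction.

Load 1 — applied couple M₀=-8 kN·m at a=4/3 m (b=L-a=8/3):
  R_A = 6M₀ab/L³ = 6·(-8)·(4/3)·(8/3)/4³ = -8/3 kN
  M_A = M₀b(2a-b)/L² = (-8)·(8/3)·(2·(4/3)-(8/3))/4² = 0 kN·m
  R_B = -6M₀ab/L³ = -6·(-8)·(4/3)·(8/3)/4³ = 8/3 kN
  M_B = M₀a(2b-a)/L² = (-8)·(4/3)·(2·(8/3)-(4/3))/4² = -8/3 kN·m
Load 2 — uniform load w=15 kN/m over full span:
  R_A = wL/2 = 15·4/2 = 30 kN
  M_A = wL²/12 = 15·4²/12 = 20 kN·m
  R_B = wL/2 = 15·4/2 = 30 kN
  M_B = -wL²/12 = -15·4²/12 = -20 kN·m
Load 3 — point force P=9 kN at a=1 m (b=L-a=3):
  R_A = Pb²(3a+b)/L³ = 9·3²·(3·1+3)/4³ = 243/32 kN
  M_A = Pab²/L² = 9·1·3²/4² = 81/16 kN·m
  R_B = Pa²(a+3b)/L³ = 9·1²·(1+3·3)/4³ = 45/32 kN
  M_B = -Pa²b/L² = -9·1²·3/4² = -27/16 kN·m
Load 4 — point force P=16 kN at a=2 m (b=L-a=2):
  R_A = Pb²(3a+b)/L³ = 16·2²·(3·2+2)/4³ = 8 kN
  M_A = Pab²/L² = 16·2·2²/4² = 8 kN·m
  R_B = Pa²(a+3b)/L³ = 16·2²·(2+3·2)/4³ = 8 kN
  M_B = -Pa²b/L² = -16·2²·2/4² = -8 kN·m
Superposition: R_A = 4121/96 kN, M_A = 529/16 kN·m, R_B = 4039/96 kN, M_B = -1553/48 kN·m

R_A = 4121/96 kN, M_A = 529/16 kN·m, R_B = 4039/96 kN, M_B = -1553/48 kN·m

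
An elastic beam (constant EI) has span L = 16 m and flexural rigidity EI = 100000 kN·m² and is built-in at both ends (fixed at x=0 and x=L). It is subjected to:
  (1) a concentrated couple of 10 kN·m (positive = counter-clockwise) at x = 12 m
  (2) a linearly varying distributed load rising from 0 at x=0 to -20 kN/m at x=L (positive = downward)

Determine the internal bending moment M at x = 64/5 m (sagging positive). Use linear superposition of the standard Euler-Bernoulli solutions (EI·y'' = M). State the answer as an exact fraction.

Load 1 — applied couple M₀=10 kN·m at a=12 m (b=L-a=4):
  M_1 = R_Ax - M_A - M₀  [x>a] with R_A=45/64, M_A=25/8 = (45/64)·(64/5) - (25/8) - 10 = -33/8 kN·m
Load 2 — triangular load w₀=-20 kN/m (0→w₀ over full span):
  M_2 = 3w₀Lx/20 - w₀L²/30 - w₀x³/(6L) = 3·(-20)·16·(64/5)/20 - (-20)·16²/30 - (-20)·(64/5)³/(6·16) = -512/75 kN·m
Superposition: M = Σ M_i = -6571/600 kN·m ≈ -10.951667 kN·m

M(64/5) = -6571/600 kN·m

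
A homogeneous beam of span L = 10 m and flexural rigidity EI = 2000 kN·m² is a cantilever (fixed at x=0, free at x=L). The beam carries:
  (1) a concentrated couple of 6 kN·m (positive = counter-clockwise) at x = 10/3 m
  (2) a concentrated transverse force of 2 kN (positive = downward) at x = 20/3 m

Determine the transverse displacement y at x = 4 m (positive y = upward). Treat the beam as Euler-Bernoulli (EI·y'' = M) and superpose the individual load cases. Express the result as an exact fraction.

y(4) = -29/1500 m

Load 1 — applied couple M₀=6 kN·m at a=10/3 m (b=L-a=20/3):
  y_1 = M₀a(2x-a)/(2EI)  [x>a] = 6·(10/3)·(2·4-(10/3))/(2·2000) = 7/300 m
Load 2 — point force P=2 kN at a=20/3 m (b=L-a=10/3):
  y_2 = -Px²(3a-x)/(6EI)  [x≤a] = -2·4²·(3·(20/3)-4)/(6·2000) = -16/375 m
Superposition: y = Σ y_i = -29/1500 m ≈ -0.019333 m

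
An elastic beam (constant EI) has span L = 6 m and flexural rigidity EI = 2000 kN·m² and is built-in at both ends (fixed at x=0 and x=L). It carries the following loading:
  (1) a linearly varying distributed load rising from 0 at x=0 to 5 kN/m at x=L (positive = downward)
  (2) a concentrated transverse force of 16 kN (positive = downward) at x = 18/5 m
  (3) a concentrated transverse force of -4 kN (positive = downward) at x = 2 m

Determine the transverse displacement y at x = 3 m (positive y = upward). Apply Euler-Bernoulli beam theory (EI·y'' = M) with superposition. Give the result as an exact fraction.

y(3) = -127393/12000000 m

Load 1 — triangular load w₀=5 kN/m (0→w₀ over full span):
  y_1 = -w₀x²(L-x)²(x+2L)/(120LEI) = -5·3²·(6-3)²·(3+2·6)/(120·6·2000) = -27/6400 m
Load 2 — point force P=16 kN at a=18/5 m (b=L-a=12/5):
  y_2 = -Pb²x²(3aL-(3a+b)x)/(6L³EI)  [x≤a] = -16·(12/5)²·3²·(3·(18/5)·6-(3·(18/5)+(12/5))·3)/(6·6³·2000) = -126/15625 m
Load 3 — point force P=-4 kN at a=2 m (b=L-a=4):
  y_3 = -Pa²(L-x)²(3bL-(3b+a)(L-x))/(6L³EI)  [x>a] = -(-4)·2²·(6-3)²·(3·4·6-(3·4+2)·(6-3))/(6·6³·2000) = 1/600 m
Superposition: y = Σ y_i = -127393/12000000 m ≈ -0.010616 m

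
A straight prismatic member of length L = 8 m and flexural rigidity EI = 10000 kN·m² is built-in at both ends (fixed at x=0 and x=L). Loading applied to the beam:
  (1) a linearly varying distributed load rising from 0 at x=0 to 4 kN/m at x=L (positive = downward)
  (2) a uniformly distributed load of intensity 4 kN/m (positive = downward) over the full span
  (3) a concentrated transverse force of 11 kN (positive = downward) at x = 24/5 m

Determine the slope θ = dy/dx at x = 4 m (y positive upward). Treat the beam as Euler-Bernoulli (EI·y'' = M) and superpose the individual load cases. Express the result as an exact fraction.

Load 1 — triangular load w₀=4 kN/m (0→w₀ over full span):
  θ_1 = -w₀(2x(L-x)(L-2x)(x+2L)+x²(L-x)²)/(120LEI) = -4·(2·4·(8-4)·(8-2·4)·(4+2·8)+4²·(8-4)²)/(120·8·10000) = -1/9375 rad
Load 2 — uniform load w=4 kN/m over full span:
  θ_2 = -wx(L-x)(L-2x)/(12EI) = -4·4·(8-4)·(8-2·4)/(12·10000) = 0 rad
Load 3 — point force P=11 kN at a=24/5 m (b=L-a=16/5):
  θ_3 = -Pb²x(2aL-(3a+b)x)/(2L³EI)  [x≤a] = -11·(16/5)²·4·(2·(24/5)·8-(3·(24/5)+(16/5))·4)/(2·8³·10000) = -22/78125 rad
Superposition: θ = Σ θ_i = -91/234375 rad ≈ -0.000388 rad

θ(4) = -91/234375 rad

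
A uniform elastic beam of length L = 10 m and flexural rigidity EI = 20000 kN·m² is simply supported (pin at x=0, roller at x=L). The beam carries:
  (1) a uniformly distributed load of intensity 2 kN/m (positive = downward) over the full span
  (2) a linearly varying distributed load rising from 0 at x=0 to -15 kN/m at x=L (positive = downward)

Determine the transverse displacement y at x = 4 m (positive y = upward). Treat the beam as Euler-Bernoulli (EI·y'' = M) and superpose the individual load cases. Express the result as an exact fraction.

Load 1 — uniform load w=2 kN/m over full span:
  y_1 = -wx(L³-2Lx²+x³)/(24EI) = -2·4·(10³-2·10·4²+4³)/(24·20000) = -31/2500 m
Load 2 — triangular load w₀=-15 kN/m (0→w₀ over full span):
  y_2 = -w₀x(7L⁴-10L²x²+3x⁴)/(360LEI) = -(-15)·4·(7·10⁴-10·10²·4²+3·4⁴)/(360·10·20000) = 1141/25000 m
Superposition: y = Σ y_i = 831/25000 m ≈ 0.033240 m

y(4) = 831/25000 m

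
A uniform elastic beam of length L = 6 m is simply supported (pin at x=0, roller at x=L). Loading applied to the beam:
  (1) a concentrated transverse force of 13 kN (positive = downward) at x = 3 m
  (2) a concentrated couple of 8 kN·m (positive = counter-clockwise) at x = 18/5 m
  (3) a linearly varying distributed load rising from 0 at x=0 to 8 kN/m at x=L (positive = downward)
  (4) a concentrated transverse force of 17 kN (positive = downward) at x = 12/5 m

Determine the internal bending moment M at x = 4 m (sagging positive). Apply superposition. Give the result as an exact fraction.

Load 1 — point force P=13 kN at a=3 m (b=L-a=3):
  M_1 = Pa(L-x)/L  [x>a] = 13·3·(6-4)/6 = 13 kN·m
Load 2 — applied couple M₀=8 kN·m at a=18/5 m (b=L-a=12/5):
  M_2 = M₀x/L - M₀  [x>a] = 8·4/6 - 8 = -8/3 kN·m
Load 3 — triangular load w₀=8 kN/m (0→w₀ over full span):
  M_3 = w₀Lx/6 - w₀x³/(6L) = 8·6·4/6 - 8·4³/(6·6) = 160/9 kN·m
Load 4 — point force P=17 kN at a=12/5 m (b=L-a=18/5):
  M_4 = Pa(L-x)/L  [x>a] = 17·(12/5)·(6-4)/6 = 68/5 kN·m
Superposition: M = Σ M_i = 1877/45 kN·m ≈ 41.711111 kN·m

M(4) = 1877/45 kN·m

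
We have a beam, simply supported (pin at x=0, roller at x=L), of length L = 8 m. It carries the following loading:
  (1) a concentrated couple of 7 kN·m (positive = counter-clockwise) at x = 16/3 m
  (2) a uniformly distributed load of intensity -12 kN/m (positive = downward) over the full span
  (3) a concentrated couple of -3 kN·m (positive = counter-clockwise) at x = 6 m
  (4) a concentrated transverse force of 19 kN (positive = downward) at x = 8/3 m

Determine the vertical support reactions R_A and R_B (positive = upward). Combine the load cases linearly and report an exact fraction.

Load 1 — applied couple M₀=7 kN·m at a=16/3 m (b=L-a=8/3):
  R_A = M₀/L = 7/8 kN
  R_B = -M₀/L = -7/8 kN
Load 2 — uniform load w=-12 kN/m over full span:
  R_A = wL/2 = (-12)·8/2 = -48 kN
  R_B = wL/2 = (-12)·8/2 = -48 kN
Load 3 — applied couple M₀=-3 kN·m at a=6 m (b=L-a=2):
  R_A = M₀/L = (-3)/8 = -3/8 kN
  R_B = -M₀/L = -(-3)/8 = 3/8 kN
Load 4 — point force P=19 kN at a=8/3 m (b=L-a=16/3):
  R_A = Pb/L = 19·(16/3)/8 = 38/3 kN
  R_B = Pa/L = 19·(8/3)/8 = 19/3 kN
Superposition: R_A = -209/6 kN, R_B = -253/6 kN

R_A = -209/6 kN, R_B = -253/6 kN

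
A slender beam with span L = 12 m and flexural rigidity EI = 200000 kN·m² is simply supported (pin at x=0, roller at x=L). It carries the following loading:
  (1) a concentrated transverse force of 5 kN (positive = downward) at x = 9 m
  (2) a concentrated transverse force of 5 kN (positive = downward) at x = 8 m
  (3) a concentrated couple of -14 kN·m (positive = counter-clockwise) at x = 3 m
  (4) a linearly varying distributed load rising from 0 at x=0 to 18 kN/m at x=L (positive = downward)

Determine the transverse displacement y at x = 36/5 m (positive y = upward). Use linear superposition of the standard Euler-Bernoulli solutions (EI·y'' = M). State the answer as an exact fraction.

y(36/5) = -85052897/6250000000 m

Load 1 — point force P=5 kN at a=9 m (b=L-a=3):
  y_1 = -Pbx(L²-b²-x²)/(6LEI)  [x≤a] = -5·3·(36/5)·(12²-3²-(36/5)²)/(6·12·200000) = -6237/10000000 m
Load 2 — point force P=5 kN at a=8 m (b=L-a=4):
  y_2 = -Pbx(L²-b²-x²)/(6LEI)  [x≤a] = -5·4·(36/5)·(12²-4²-(36/5)²)/(6·12·200000) = -119/156250 m
Load 3 — applied couple M₀=-14 kN·m at a=3 m (b=L-a=9):
  y_3 = (M₀x³/(6L)-M₀(x-a)²/2+C₁x)/EI  [x>a] with C₁=M₀(3b²-L²)/(6L)=-77/4 = ((-14)·(36/5)³/(6·12)-(-14)·((36/5)-3)²/2+(-77/4)·(36/5))/200000 = -5481/12500000 m
Load 4 — triangular load w₀=18 kN/m (0→w₀ over full span):
  y_4 = -w₀x(7L⁴-10L²x²+3x⁴)/(360LEI) = -18·(36/5)·(7·12⁴-10·12²·(36/5)²+3·(36/5)⁴)/(360·12·200000) = -575424/48828125 m
Superposition: y = Σ y_i = -85052897/6250000000 m ≈ -0.013608 m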